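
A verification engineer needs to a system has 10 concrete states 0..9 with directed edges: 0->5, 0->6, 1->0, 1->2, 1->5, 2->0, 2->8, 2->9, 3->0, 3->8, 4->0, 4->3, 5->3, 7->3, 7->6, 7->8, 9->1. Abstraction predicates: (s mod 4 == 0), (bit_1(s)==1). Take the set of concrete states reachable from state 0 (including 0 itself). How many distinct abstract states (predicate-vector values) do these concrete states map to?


BFS from 0:
Concrete reachable: {0, 3, 5, 6, 8}
Abstract via predicates (s mod 4 == 0), (bit_1(s)==1):
  (0,0) <- {5}
  (0,1) <- {3, 6}
  (1,0) <- {0, 8}
Distinct abstract states = 3

3


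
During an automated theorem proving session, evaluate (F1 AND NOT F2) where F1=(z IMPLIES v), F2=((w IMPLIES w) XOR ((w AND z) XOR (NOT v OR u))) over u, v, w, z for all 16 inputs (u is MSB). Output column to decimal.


F1 = (z IMPLIES v)
F2 = ((w IMPLIES w) XOR ((w AND z) XOR (NOT v OR u)))
Counterexample to F1=>F2 is where F1=1 and F2=0.
Evaluate each row (bits = u,v,w,z, MSB first):
  row 0 [0000]: F1=1 F2=0 -> F1&~F2 -> 1
  row 1 [0001]: F1=0 F2=0 -> F1&~F2 -> 0
  row 2 [0010]: F1=1 F2=0 -> F1&~F2 -> 1
  row 3 [0011]: F1=0 F2=1 -> F1&~F2 -> 0
  row 4 [0100]: F1=1 F2=1 -> F1&~F2 -> 0
  row 5 [0101]: F1=1 F2=1 -> F1&~F2 -> 0
  row 6 [0110]: F1=1 F2=1 -> F1&~F2 -> 0
  row 7 [0111]: F1=1 F2=0 -> F1&~F2 -> 1
  row 8 [1000]: F1=1 F2=0 -> F1&~F2 -> 1
  row 9 [1001]: F1=0 F2=0 -> F1&~F2 -> 0
  row 10 [1010]: F1=1 F2=0 -> F1&~F2 -> 1
  row 11 [1011]: F1=0 F2=1 -> F1&~F2 -> 0
  row 12 [1100]: F1=1 F2=0 -> F1&~F2 -> 1
  row 13 [1101]: F1=1 F2=0 -> F1&~F2 -> 1
  row 14 [1110]: F1=1 F2=0 -> F1&~F2 -> 1
  row 15 [1111]: F1=1 F2=1 -> F1&~F2 -> 0
Full result column, 4 rows per line (u,v fixed per line; w,z runs 00..11 left to right):
  rows 0-3 [u,v=00]: 1010  = hex A
  rows 4-7 [u,v=01]: 0001  = hex 1
  rows 8-11 [u,v=10]: 1010  = hex A
  rows 12-15 [u,v=11]: 1110  = hex E
Counterexample vector (row 0 .. row 15) = 1010000110101110
Output column grouped in 4s = 1010 0001 1010 1110 = 0xA1AE
Convert to decimal digit by digit (value = value*16 + digit):
  A -> 10
  10*16 + 1 = 161
  161*16 + 10 (A) = 2586
  2586*16 + 14 (E) = 41390
Decimal = 41390

41390


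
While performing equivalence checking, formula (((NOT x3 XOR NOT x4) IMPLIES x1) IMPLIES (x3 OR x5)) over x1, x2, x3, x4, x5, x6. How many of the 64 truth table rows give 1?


Formula: (((NOT x3 XOR NOT x4) IMPLIES x1) IMPLIES (x3 OR x5)) over 6 vars (64 rows)
Evaluate each row (x1, x2, x3, x4, x5, x6 as bits, MSB first):
  row 0 [000000]: (((NOT 0 XOR NOT 0) IMPLIES 0) IMPLIES (0 OR 0)) -> 0
  row 1 [000001]: (((NOT 0 XOR NOT 0) IMPLIES 0) IMPLIES (0 OR 0)) -> 0
  row 2 [000010]: (((NOT 0 XOR NOT 0) IMPLIES 0) IMPLIES (0 OR 1)) -> 1
  row 3 [000011]: (((NOT 0 XOR NOT 0) IMPLIES 0) IMPLIES (0 OR 1)) -> 1
  row 4 [000100]: (((NOT 0 XOR NOT 1) IMPLIES 0) IMPLIES (0 OR 0)) -> 1
  (every remaining row is evaluated the same way; all 64 results are listed next)
Full result column, 8 rows per line (x1,x2,x3 fixed per line; x4,x5,x6 runs 000..111 left to right):
  rows 0-7 [x1,x2,x3=000]: 00111111  (ones: 6)
  rows 8-15 [x1,x2,x3=001]: 11111111  (ones: 8)
  rows 16-23 [x1,x2,x3=010]: 00111111  (ones: 6)
  rows 24-31 [x1,x2,x3=011]: 11111111  (ones: 8)
  rows 32-39 [x1,x2,x3=100]: 00110011  (ones: 4)
  rows 40-47 [x1,x2,x3=101]: 11111111  (ones: 8)
  rows 48-55 [x1,x2,x3=110]: 00110011  (ones: 4)
  rows 56-63 [x1,x2,x3=111]: 11111111  (ones: 8)
Count of 1-rows = 6+8+6+8+4+8+4+8 = 52

52


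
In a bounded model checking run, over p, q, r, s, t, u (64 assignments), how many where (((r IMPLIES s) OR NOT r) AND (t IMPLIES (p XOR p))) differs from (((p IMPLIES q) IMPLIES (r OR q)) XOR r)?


F1 = (((r IMPLIES s) OR NOT r) AND (t IMPLIES (p XOR p)))
F2 = (((p IMPLIES q) IMPLIES (r OR q)) XOR r)
Evaluate both on each of 64 rows (bits = p,q,r,s,t,u):
  row 0 [000000]: F1=1 F2=0 (differ) -> 1
  row 1 [000001]: F1=1 F2=0 (differ) -> 1
  row 2 [000010]: F1=0 F2=0 -> 0
  row 3 [000011]: F1=0 F2=0 -> 0
  row 4 [000100]: F1=1 F2=0 (differ) -> 1
  (every remaining row is evaluated the same way; all 64 results are listed next)
Full result column, 8 rows per line (p,q,r fixed per line; s,t,u runs 000..111 left to right):
  rows 0-7 [p,q,r=000]: 11001100  (ones: 4)
  rows 8-15 [p,q,r=001]: 00001100  (ones: 2)
  rows 16-23 [p,q,r=010]: 00110011  (ones: 4)
  rows 24-31 [p,q,r=011]: 00001100  (ones: 2)
  rows 32-39 [p,q,r=100]: 00110011  (ones: 4)
  rows 40-47 [p,q,r=101]: 00001100  (ones: 2)
  rows 48-55 [p,q,r=110]: 00110011  (ones: 4)
  rows 56-63 [p,q,r=111]: 00001100  (ones: 2)
Disagreements = 4+2+4+2+4+2+4+2 = 24

24


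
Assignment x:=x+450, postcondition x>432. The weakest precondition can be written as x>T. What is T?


Formula: wp(x:=E, P) = P[E/x] (substitute E for x in postcondition)
Step 1: Postcondition: x>432
Step 2: Substitute x+450 for x: x+450>432
Step 3: Solve for x: x > 432-450 = -18

-18


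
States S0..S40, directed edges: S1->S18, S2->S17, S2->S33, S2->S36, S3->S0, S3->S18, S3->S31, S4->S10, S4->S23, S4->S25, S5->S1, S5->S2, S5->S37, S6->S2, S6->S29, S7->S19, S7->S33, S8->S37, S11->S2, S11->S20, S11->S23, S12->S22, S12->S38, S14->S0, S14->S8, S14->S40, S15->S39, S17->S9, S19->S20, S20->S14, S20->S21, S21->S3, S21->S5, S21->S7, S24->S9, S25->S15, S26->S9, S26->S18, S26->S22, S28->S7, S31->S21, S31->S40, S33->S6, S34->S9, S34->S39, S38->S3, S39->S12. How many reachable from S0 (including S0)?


BFS from S0:
  layer 0: {S0}
Reachable set: {S0}
Count = 1

1


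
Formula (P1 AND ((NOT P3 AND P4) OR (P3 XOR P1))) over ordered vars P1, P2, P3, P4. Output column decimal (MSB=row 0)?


Formula: (P1 AND ((NOT P3 AND P4) OR (P3 XOR P1))) over P1, P2, P3, P4 (16 rows)
Evaluate each row (bits = P1,P2,P3,P4, MSB first):
  row 0 [0000]: (0 AND ((NOT 0 AND 0) OR (0 XOR 0))) -> 0
  row 1 [0001]: (0 AND ((NOT 0 AND 1) OR (0 XOR 0))) -> 0
  row 2 [0010]: (0 AND ((NOT 1 AND 0) OR (1 XOR 0))) -> 0
  row 3 [0011]: (0 AND ((NOT 1 AND 1) OR (1 XOR 0))) -> 0
  row 4 [0100]: (0 AND ((NOT 0 AND 0) OR (0 XOR 0))) -> 0
  row 5 [0101]: (0 AND ((NOT 0 AND 1) OR (0 XOR 0))) -> 0
  row 6 [0110]: (0 AND ((NOT 1 AND 0) OR (1 XOR 0))) -> 0
  row 7 [0111]: (0 AND ((NOT 1 AND 1) OR (1 XOR 0))) -> 0
  row 8 [1000]: (1 AND ((NOT 0 AND 0) OR (0 XOR 1))) -> 1
  row 9 [1001]: (1 AND ((NOT 0 AND 1) OR (0 XOR 1))) -> 1
  row 10 [1010]: (1 AND ((NOT 1 AND 0) OR (1 XOR 1))) -> 0
  row 11 [1011]: (1 AND ((NOT 1 AND 1) OR (1 XOR 1))) -> 0
  row 12 [1100]: (1 AND ((NOT 0 AND 0) OR (0 XOR 1))) -> 1
  row 13 [1101]: (1 AND ((NOT 0 AND 1) OR (0 XOR 1))) -> 1
  row 14 [1110]: (1 AND ((NOT 1 AND 0) OR (1 XOR 1))) -> 0
  row 15 [1111]: (1 AND ((NOT 1 AND 1) OR (1 XOR 1))) -> 0
Full result column, 4 rows per line (P1,P2 fixed per line; P3,P4 runs 00..11 left to right):
  rows 0-3 [P1,P2=00]: 0000  = hex 0
  rows 4-7 [P1,P2=01]: 0000  = hex 0
  rows 8-11 [P1,P2=10]: 1100  = hex C
  rows 12-15 [P1,P2=11]: 1100  = hex C
Output column (row 0 .. row 15) = 0000000011001100
Output column grouped in 4s = 0000 0000 1100 1100 = 0x00CC
Convert to decimal digit by digit (value = value*16 + digit):
  0 -> 0
  0*16 + 0 = 0
  0*16 + 12 (C) = 12
  12*16 + 12 (C) = 204
Decimal = 204

204


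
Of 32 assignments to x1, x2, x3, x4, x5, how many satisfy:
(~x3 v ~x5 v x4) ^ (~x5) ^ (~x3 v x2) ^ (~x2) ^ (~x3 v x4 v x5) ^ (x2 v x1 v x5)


CNF with 6 clauses over 5 vars (32 assignments).
An assignment satisfies CNF iff every clause has >=1 true literal.
Check each row (bits = x1,x2,x3,x4,x5; clause T/F shown):
  row 0 [00000]: clauses=TTTTTF -> 0
  row 1 [00001]: clauses=TFTTTT -> 0
  row 2 [00010]: clauses=TTTTTF -> 0
  row 3 [00011]: clauses=TFTTTT -> 0
  row 4 [00100]: clauses=TTFTFF -> 0
  row 5 [00101]: clauses=FFFTTT -> 0
  row 6 [00110]: clauses=TTFTTF -> 0
  row 7 [00111]: clauses=TFFTTT -> 0
  row 8 [01000]: clauses=TTTFTT -> 0
  row 9 [01001]: clauses=TFTFTT -> 0
  row 10 [01010]: clauses=TTTFTT -> 0
  row 11 [01011]: clauses=TFTFTT -> 0
  row 12 [01100]: clauses=TTTFFT -> 0
  row 13 [01101]: clauses=FFTFTT -> 0
  row 14 [01110]: clauses=TTTFTT -> 0
  row 15 [01111]: clauses=TFTFTT -> 0
  row 16 [10000]: clauses=TTTTTT -> 1
  row 17 [10001]: clauses=TFTTTT -> 0
  row 18 [10010]: clauses=TTTTTT -> 1
  row 19 [10011]: clauses=TFTTTT -> 0
  row 20 [10100]: clauses=TTFTFT -> 0
  row 21 [10101]: clauses=FFFTTT -> 0
  row 22 [10110]: clauses=TTFTTT -> 0
  row 23 [10111]: clauses=TFFTTT -> 0
  row 24 [11000]: clauses=TTTFTT -> 0
  row 25 [11001]: clauses=TFTFTT -> 0
  row 26 [11010]: clauses=TTTFTT -> 0
  row 27 [11011]: clauses=TFTFTT -> 0
  row 28 [11100]: clauses=TTTFFT -> 0
  row 29 [11101]: clauses=FFTFTT -> 0
  row 30 [11110]: clauses=TTTFTT -> 0
  row 31 [11111]: clauses=TFTFTT -> 0
Full result column, 8 rows per line (x1,x2 fixed per line; x3,x4,x5 runs 000..111 left to right):
  rows 0-7 [x1,x2=00]: 00000000  (ones: 0)
  rows 8-15 [x1,x2=01]: 00000000  (ones: 0)
  rows 16-23 [x1,x2=10]: 10100000  (ones: 2)
  rows 24-31 [x1,x2=11]: 00000000  (ones: 0)
Satisfying assignments = 0+0+2+0 = 2

2


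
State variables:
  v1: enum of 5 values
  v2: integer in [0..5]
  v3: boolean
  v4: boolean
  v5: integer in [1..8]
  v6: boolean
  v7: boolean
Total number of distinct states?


State space = product of domain sizes of all variables.
Domain sizes:
  v1 (enum of 5 values): 5
  v2 (integer in [0..5]): 6
  v3 (boolean): 2
  v4 (boolean): 2
  v5 (integer in [1..8]): 8
  v6 (boolean): 2
  v7 (boolean): 2
Product = 5 * 6 * 2 * 2 * 8 * 2 * 2 = 3840

3840


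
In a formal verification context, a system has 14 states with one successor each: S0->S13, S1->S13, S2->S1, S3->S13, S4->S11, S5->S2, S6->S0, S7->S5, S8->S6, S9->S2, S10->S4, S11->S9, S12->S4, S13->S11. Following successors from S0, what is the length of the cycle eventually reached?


Trace from S0 until a state repeats:
  S0 -> S13 -> S11 -> S9 -> S2 -> S1 -> S13
S13 first seen at step 1, revisited at step 6.
Cycle length = 6 - 1 = 5

5


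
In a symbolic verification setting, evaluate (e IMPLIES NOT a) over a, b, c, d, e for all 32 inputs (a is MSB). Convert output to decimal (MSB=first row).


Formula: (e IMPLIES NOT a) over a, b, c, d, e (32 rows)
Evaluate each row (bits = a,b,c,d,e, MSB first):
  row 0 [00000]: (0 IMPLIES NOT 0) -> 1
  row 1 [00001]: (1 IMPLIES NOT 0) -> 1
  row 2 [00010]: (0 IMPLIES NOT 0) -> 1
  row 3 [00011]: (1 IMPLIES NOT 0) -> 1
  row 4 [00100]: (0 IMPLIES NOT 0) -> 1
  row 5 [00101]: (1 IMPLIES NOT 0) -> 1
  row 6 [00110]: (0 IMPLIES NOT 0) -> 1
  row 7 [00111]: (1 IMPLIES NOT 0) -> 1
  row 8 [01000]: (0 IMPLIES NOT 0) -> 1
  row 9 [01001]: (1 IMPLIES NOT 0) -> 1
  row 10 [01010]: (0 IMPLIES NOT 0) -> 1
  row 11 [01011]: (1 IMPLIES NOT 0) -> 1
  row 12 [01100]: (0 IMPLIES NOT 0) -> 1
  row 13 [01101]: (1 IMPLIES NOT 0) -> 1
  row 14 [01110]: (0 IMPLIES NOT 0) -> 1
  row 15 [01111]: (1 IMPLIES NOT 0) -> 1
  row 16 [10000]: (0 IMPLIES NOT 1) -> 1
  row 17 [10001]: (1 IMPLIES NOT 1) -> 0
  row 18 [10010]: (0 IMPLIES NOT 1) -> 1
  row 19 [10011]: (1 IMPLIES NOT 1) -> 0
  row 20 [10100]: (0 IMPLIES NOT 1) -> 1
  row 21 [10101]: (1 IMPLIES NOT 1) -> 0
  row 22 [10110]: (0 IMPLIES NOT 1) -> 1
  row 23 [10111]: (1 IMPLIES NOT 1) -> 0
  row 24 [11000]: (0 IMPLIES NOT 1) -> 1
  row 25 [11001]: (1 IMPLIES NOT 1) -> 0
  row 26 [11010]: (0 IMPLIES NOT 1) -> 1
  row 27 [11011]: (1 IMPLIES NOT 1) -> 0
  row 28 [11100]: (0 IMPLIES NOT 1) -> 1
  row 29 [11101]: (1 IMPLIES NOT 1) -> 0
  row 30 [11110]: (0 IMPLIES NOT 1) -> 1
  row 31 [11111]: (1 IMPLIES NOT 1) -> 0
Full result column, 4 rows per line (a,b,c fixed per line; d,e runs 00..11 left to right):
  rows 0-3 [a,b,c=000]: 1111  = hex F
  rows 4-7 [a,b,c=001]: 1111  = hex F
  rows 8-11 [a,b,c=010]: 1111  = hex F
  rows 12-15 [a,b,c=011]: 1111  = hex F
  rows 16-19 [a,b,c=100]: 1010  = hex A
  rows 20-23 [a,b,c=101]: 1010  = hex A
  rows 24-27 [a,b,c=110]: 1010  = hex A
  rows 28-31 [a,b,c=111]: 1010  = hex A
Output column (row 0 .. row 31) = 11111111111111111010101010101010
Output column grouped in 4s = 1111 1111 1111 1111 1010 1010 1010 1010 = 0xFFFFAAAA
Convert to decimal digit by digit (value = value*16 + digit):
  F -> 15
  15*16 + 15 (F) = 255
  255*16 + 15 (F) = 4095
  4095*16 + 15 (F) = 65535
  65535*16 + 10 (A) = 1048570
  1048570*16 + 10 (A) = 16777130
  16777130*16 + 10 (A) = 268434090
  268434090*16 + 10 (A) = 4294945450
Decimal = 4294945450

4294945450


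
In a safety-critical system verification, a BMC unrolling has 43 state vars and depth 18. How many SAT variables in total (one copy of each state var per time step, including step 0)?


BMC unrolls to depth k, creating one copy of each state var for steps 0..k.
Step count = 18 + 1 = 19 (steps 0 through 18)
Vars per step = 43
Total = 43 * 19 = 817

817


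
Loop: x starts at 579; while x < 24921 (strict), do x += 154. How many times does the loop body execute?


Step 1: x goes from 579 toward 24921 by 154; the body runs while x<24921, so iterations = ceil((bound-start)/step)
Step 2: Distance=24342
Step 3: ceil(24342/154)=159

159


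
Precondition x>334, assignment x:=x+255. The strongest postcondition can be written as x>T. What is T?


Formula: sp(P, x:=E) = exists old_x. (x = E[old_x/x]) AND P[old_x/x] (old_x is the value of x before the assignment; eliminate old_x by solving x = E[old_x/x] for old_x)
Step 1: Precondition P: x>334, i.e. old_x > 334
Step 2: Assignment gives x = old_x + 255, so old_x = x - 255
Step 3: Substitute into P: x - 255 > 334
Step 4: Simplify: x > 334+255 = 589

589


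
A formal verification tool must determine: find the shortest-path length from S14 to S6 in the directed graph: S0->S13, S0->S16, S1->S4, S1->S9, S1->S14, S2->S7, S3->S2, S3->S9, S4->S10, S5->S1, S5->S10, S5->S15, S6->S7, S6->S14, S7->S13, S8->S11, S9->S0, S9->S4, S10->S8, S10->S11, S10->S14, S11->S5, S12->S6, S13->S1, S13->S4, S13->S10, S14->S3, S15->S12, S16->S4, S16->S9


BFS layer-by-layer from S14:
  dist 0: {S14}
  dist 1: {S3}
  dist 2: {S2, S9}
  dist 3: {S0, S4, S7}
  dist 4: {S10, S13, S16}
  dist 5: {S1, S8, S11}
  dist 6: {S5}
  dist 7: {S15}
  dist 8: {S12}
  dist 9: {S6}
  -> S6 reached at distance 9
Shortest path length = 9

9


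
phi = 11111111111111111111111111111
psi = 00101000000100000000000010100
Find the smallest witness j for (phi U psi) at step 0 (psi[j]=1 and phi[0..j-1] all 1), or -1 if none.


(phi U psi) at 0: need smallest j with psi[j]=1 and phi[i]=1 for all i in [0,j).
Scan from step 0:
  step 0: phi=1, psi=0 -> continue
  step 1: phi=1, psi=0 -> continue
  step 2: psi=1 and phi held for [0,2) -> witness found
Witness step = 2

2


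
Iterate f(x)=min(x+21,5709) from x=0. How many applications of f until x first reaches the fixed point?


Step 1: x=0, cap=5709, increment=21
Step 2: x grows by 21 each step until capped at 5709; fixed point is x=5709
Step 3: iterations = ceil(5709/21) = 272

272


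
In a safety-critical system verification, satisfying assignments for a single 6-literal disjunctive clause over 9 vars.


Step 1: Total=2^9=512
Step 2: Unsat when all 6 false: 2^3=8
Step 3: Sat=512-8=504

504


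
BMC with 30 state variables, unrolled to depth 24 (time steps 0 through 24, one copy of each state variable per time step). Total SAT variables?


BMC unrolls to depth k, creating one copy of each state var for steps 0..k.
Step count = 24 + 1 = 25 (steps 0 through 24)
Vars per step = 30
Total = 30 * 25 = 750

750


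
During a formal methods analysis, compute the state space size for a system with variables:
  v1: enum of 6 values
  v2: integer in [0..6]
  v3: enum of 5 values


State space = product of domain sizes of all variables.
Domain sizes:
  v1 (enum of 6 values): 6
  v2 (integer in [0..6]): 7
  v3 (enum of 5 values): 5
Product = 6 * 7 * 5 = 210

210


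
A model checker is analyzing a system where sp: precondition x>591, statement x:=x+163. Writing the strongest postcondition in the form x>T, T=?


Formula: sp(P, x:=E) = exists old_x. (x = E[old_x/x]) AND P[old_x/x] (old_x is the value of x before the assignment; eliminate old_x by solving x = E[old_x/x] for old_x)
Step 1: Precondition P: x>591, i.e. old_x > 591
Step 2: Assignment gives x = old_x + 163, so old_x = x - 163
Step 3: Substitute into P: x - 163 > 591
Step 4: Simplify: x > 591+163 = 754

754


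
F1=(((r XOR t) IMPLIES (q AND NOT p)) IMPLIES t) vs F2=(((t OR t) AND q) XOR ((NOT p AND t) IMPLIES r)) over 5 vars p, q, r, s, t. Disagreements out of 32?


F1 = (((r XOR t) IMPLIES (q AND NOT p)) IMPLIES t)
F2 = (((t OR t) AND q) XOR ((NOT p AND t) IMPLIES r))
Evaluate both on each of 32 rows (bits = p,q,r,s,t):
  row 0 [00000]: F1=0 F2=1 (differ) -> 1
  row 1 [00001]: F1=1 F2=0 (differ) -> 1
  row 2 [00010]: F1=0 F2=1 (differ) -> 1
  row 3 [00011]: F1=1 F2=0 (differ) -> 1
  row 4 [00100]: F1=1 F2=1 -> 0
  row 5 [00101]: F1=1 F2=1 -> 0
  row 6 [00110]: F1=1 F2=1 -> 0
  row 7 [00111]: F1=1 F2=1 -> 0
  row 8 [01000]: F1=0 F2=1 (differ) -> 1
  row 9 [01001]: F1=1 F2=1 -> 0
  row 10 [01010]: F1=0 F2=1 (differ) -> 1
  row 11 [01011]: F1=1 F2=1 -> 0
  row 12 [01100]: F1=0 F2=1 (differ) -> 1
  row 13 [01101]: F1=1 F2=0 (differ) -> 1
  row 14 [01110]: F1=0 F2=1 (differ) -> 1
  row 15 [01111]: F1=1 F2=0 (differ) -> 1
  row 16 [10000]: F1=0 F2=1 (differ) -> 1
  row 17 [10001]: F1=1 F2=1 -> 0
  row 18 [10010]: F1=0 F2=1 (differ) -> 1
  row 19 [10011]: F1=1 F2=1 -> 0
  row 20 [10100]: F1=1 F2=1 -> 0
  row 21 [10101]: F1=1 F2=1 -> 0
  row 22 [10110]: F1=1 F2=1 -> 0
  row 23 [10111]: F1=1 F2=1 -> 0
  row 24 [11000]: F1=0 F2=1 (differ) -> 1
  row 25 [11001]: F1=1 F2=0 (differ) -> 1
  row 26 [11010]: F1=0 F2=1 (differ) -> 1
  row 27 [11011]: F1=1 F2=0 (differ) -> 1
  row 28 [11100]: F1=1 F2=1 -> 0
  row 29 [11101]: F1=1 F2=0 (differ) -> 1
  row 30 [11110]: F1=1 F2=1 -> 0
  row 31 [11111]: F1=1 F2=0 (differ) -> 1
Full result column, 8 rows per line (p,q fixed per line; r,s,t runs 000..111 left to right):
  rows 0-7 [p,q=00]: 11110000  (ones: 4)
  rows 8-15 [p,q=01]: 10101111  (ones: 6)
  rows 16-23 [p,q=10]: 10100000  (ones: 2)
  rows 24-31 [p,q=11]: 11110101  (ones: 6)
Disagreements = 4+6+2+6 = 18

18


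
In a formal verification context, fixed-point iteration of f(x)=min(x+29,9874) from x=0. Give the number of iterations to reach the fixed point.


Step 1: x=0, cap=9874, increment=29
Step 2: x grows by 29 each step until capped at 9874; fixed point is x=9874
Step 3: iterations = ceil(9874/29) = 341

341


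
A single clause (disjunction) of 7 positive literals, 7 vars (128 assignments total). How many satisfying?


Step 1: Total=2^7=128
Step 2: Unsat when all 7 false: 2^0=1
Step 3: Sat=128-1=127

127


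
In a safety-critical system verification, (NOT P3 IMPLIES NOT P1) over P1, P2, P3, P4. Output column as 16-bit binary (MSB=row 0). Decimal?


Formula: (NOT P3 IMPLIES NOT P1) over P1, P2, P3, P4 (16 rows)
Evaluate each row (bits = P1,P2,P3,P4, MSB first):
  row 0 [0000]: (NOT 0 IMPLIES NOT 0) -> 1
  row 1 [0001]: (NOT 0 IMPLIES NOT 0) -> 1
  row 2 [0010]: (NOT 1 IMPLIES NOT 0) -> 1
  row 3 [0011]: (NOT 1 IMPLIES NOT 0) -> 1
  row 4 [0100]: (NOT 0 IMPLIES NOT 0) -> 1
  row 5 [0101]: (NOT 0 IMPLIES NOT 0) -> 1
  row 6 [0110]: (NOT 1 IMPLIES NOT 0) -> 1
  row 7 [0111]: (NOT 1 IMPLIES NOT 0) -> 1
  row 8 [1000]: (NOT 0 IMPLIES NOT 1) -> 0
  row 9 [1001]: (NOT 0 IMPLIES NOT 1) -> 0
  row 10 [1010]: (NOT 1 IMPLIES NOT 1) -> 1
  row 11 [1011]: (NOT 1 IMPLIES NOT 1) -> 1
  row 12 [1100]: (NOT 0 IMPLIES NOT 1) -> 0
  row 13 [1101]: (NOT 0 IMPLIES NOT 1) -> 0
  row 14 [1110]: (NOT 1 IMPLIES NOT 1) -> 1
  row 15 [1111]: (NOT 1 IMPLIES NOT 1) -> 1
Full result column, 4 rows per line (P1,P2 fixed per line; P3,P4 runs 00..11 left to right):
  rows 0-3 [P1,P2=00]: 1111  = hex F
  rows 4-7 [P1,P2=01]: 1111  = hex F
  rows 8-11 [P1,P2=10]: 0011  = hex 3
  rows 12-15 [P1,P2=11]: 0011  = hex 3
Output column (row 0 .. row 15) = 1111111100110011
Output column grouped in 4s = 1111 1111 0011 0011 = 0xFF33
Convert to decimal digit by digit (value = value*16 + digit):
  F -> 15
  15*16 + 15 (F) = 255
  255*16 + 3 = 4083
  4083*16 + 3 = 65331
Decimal = 65331

65331


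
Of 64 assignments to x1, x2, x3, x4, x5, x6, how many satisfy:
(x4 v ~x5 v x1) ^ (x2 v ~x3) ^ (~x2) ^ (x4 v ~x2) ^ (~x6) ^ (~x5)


CNF with 6 clauses over 6 vars (64 assignments).
An assignment satisfies CNF iff every clause has >=1 true literal.
Check each row (bits = x1,x2,x3,x4,x5,x6; clause T/F shown):
  row 0 [000000]: clauses=TTTTTT -> 1
  row 1 [000001]: clauses=TTTTFT -> 0
  row 2 [000010]: clauses=FTTTTF -> 0
  row 3 [000011]: clauses=FTTTFF -> 0
  row 4 [000100]: clauses=TTTTTT -> 1
  (every remaining row is evaluated the same way; all 64 results are listed next)
Full result column, 8 rows per line (x1,x2,x3 fixed per line; x4,x5,x6 runs 000..111 left to right):
  rows 0-7 [x1,x2,x3=000]: 10001000  (ones: 2)
  rows 8-15 [x1,x2,x3=001]: 00000000  (ones: 0)
  rows 16-23 [x1,x2,x3=010]: 00000000  (ones: 0)
  rows 24-31 [x1,x2,x3=011]: 00000000  (ones: 0)
  rows 32-39 [x1,x2,x3=100]: 10001000  (ones: 2)
  rows 40-47 [x1,x2,x3=101]: 00000000  (ones: 0)
  rows 48-55 [x1,x2,x3=110]: 00000000  (ones: 0)
  rows 56-63 [x1,x2,x3=111]: 00000000  (ones: 0)
Satisfying assignments = 2+0+0+0+2+0+0+0 = 4

4


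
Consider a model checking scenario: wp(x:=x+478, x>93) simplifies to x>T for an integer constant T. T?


Formula: wp(x:=E, P) = P[E/x] (substitute E for x in postcondition)
Step 1: Postcondition: x>93
Step 2: Substitute x+478 for x: x+478>93
Step 3: Solve for x: x > 93-478 = -385

-385


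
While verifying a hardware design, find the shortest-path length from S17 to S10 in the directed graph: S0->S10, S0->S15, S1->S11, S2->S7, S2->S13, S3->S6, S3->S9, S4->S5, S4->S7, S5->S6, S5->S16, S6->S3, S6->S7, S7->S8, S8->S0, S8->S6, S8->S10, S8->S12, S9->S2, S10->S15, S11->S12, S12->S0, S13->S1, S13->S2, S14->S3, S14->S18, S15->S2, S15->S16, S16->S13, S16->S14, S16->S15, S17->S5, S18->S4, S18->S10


BFS layer-by-layer from S17:
  dist 0: {S17}
  dist 1: {S5}
  dist 2: {S6, S16}
  dist 3: {S3, S7, S13, S14, S15}
  dist 4: {S1, S2, S8, S9, S18}
  dist 5: {S0, S4, S10, S11, S12}
  -> S10 reached at distance 5
Shortest path length = 5

5


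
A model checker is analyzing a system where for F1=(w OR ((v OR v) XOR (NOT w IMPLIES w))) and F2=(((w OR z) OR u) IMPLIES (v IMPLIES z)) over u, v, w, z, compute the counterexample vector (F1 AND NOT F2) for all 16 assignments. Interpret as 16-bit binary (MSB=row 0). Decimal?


F1 = (w OR ((v OR v) XOR (NOT w IMPLIES w)))
F2 = (((w OR z) OR u) IMPLIES (v IMPLIES z))
Counterexample to F1=>F2 is where F1=1 and F2=0.
Evaluate each row (bits = u,v,w,z, MSB first):
  row 0 [0000]: F1=0 F2=1 -> F1&~F2 -> 0
  row 1 [0001]: F1=0 F2=1 -> F1&~F2 -> 0
  row 2 [0010]: F1=1 F2=1 -> F1&~F2 -> 0
  row 3 [0011]: F1=1 F2=1 -> F1&~F2 -> 0
  row 4 [0100]: F1=1 F2=1 -> F1&~F2 -> 0
  row 5 [0101]: F1=1 F2=1 -> F1&~F2 -> 0
  row 6 [0110]: F1=1 F2=0 -> F1&~F2 -> 1
  row 7 [0111]: F1=1 F2=1 -> F1&~F2 -> 0
  row 8 [1000]: F1=0 F2=1 -> F1&~F2 -> 0
  row 9 [1001]: F1=0 F2=1 -> F1&~F2 -> 0
  row 10 [1010]: F1=1 F2=1 -> F1&~F2 -> 0
  row 11 [1011]: F1=1 F2=1 -> F1&~F2 -> 0
  row 12 [1100]: F1=1 F2=0 -> F1&~F2 -> 1
  row 13 [1101]: F1=1 F2=1 -> F1&~F2 -> 0
  row 14 [1110]: F1=1 F2=0 -> F1&~F2 -> 1
  row 15 [1111]: F1=1 F2=1 -> F1&~F2 -> 0
Full result column, 4 rows per line (u,v fixed per line; w,z runs 00..11 left to right):
  rows 0-3 [u,v=00]: 0000  = hex 0
  rows 4-7 [u,v=01]: 0010  = hex 2
  rows 8-11 [u,v=10]: 0000  = hex 0
  rows 12-15 [u,v=11]: 1010  = hex A
Counterexample vector (row 0 .. row 15) = 0000001000001010
Output column grouped in 4s = 0000 0010 0000 1010 = 0x020A
Convert to decimal digit by digit (value = value*16 + digit):
  0 -> 0
  0*16 + 2 = 2
  2*16 + 0 = 32
  32*16 + 10 (A) = 522
Decimal = 522

522


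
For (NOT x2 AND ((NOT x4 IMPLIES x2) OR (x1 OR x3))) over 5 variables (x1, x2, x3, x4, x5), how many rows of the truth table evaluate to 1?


Formula: (NOT x2 AND ((NOT x4 IMPLIES x2) OR (x1 OR x3))) over 5 vars (32 rows)
Evaluate each row (x1, x2, x3, x4, x5 as bits, MSB first):
  row 0 [00000]: (NOT 0 AND ((NOT 0 IMPLIES 0) OR (0 OR 0))) -> 0
  row 1 [00001]: (NOT 0 AND ((NOT 0 IMPLIES 0) OR (0 OR 0))) -> 0
  row 2 [00010]: (NOT 0 AND ((NOT 1 IMPLIES 0) OR (0 OR 0))) -> 1
  row 3 [00011]: (NOT 0 AND ((NOT 1 IMPLIES 0) OR (0 OR 0))) -> 1
  row 4 [00100]: (NOT 0 AND ((NOT 0 IMPLIES 0) OR (0 OR 1))) -> 1
  row 5 [00101]: (NOT 0 AND ((NOT 0 IMPLIES 0) OR (0 OR 1))) -> 1
  row 6 [00110]: (NOT 0 AND ((NOT 1 IMPLIES 0) OR (0 OR 1))) -> 1
  row 7 [00111]: (NOT 0 AND ((NOT 1 IMPLIES 0) OR (0 OR 1))) -> 1
  row 8 [01000]: (NOT 1 AND ((NOT 0 IMPLIES 1) OR (0 OR 0))) -> 0
  row 9 [01001]: (NOT 1 AND ((NOT 0 IMPLIES 1) OR (0 OR 0))) -> 0
  row 10 [01010]: (NOT 1 AND ((NOT 1 IMPLIES 1) OR (0 OR 0))) -> 0
  row 11 [01011]: (NOT 1 AND ((NOT 1 IMPLIES 1) OR (0 OR 0))) -> 0
  row 12 [01100]: (NOT 1 AND ((NOT 0 IMPLIES 1) OR (0 OR 1))) -> 0
  row 13 [01101]: (NOT 1 AND ((NOT 0 IMPLIES 1) OR (0 OR 1))) -> 0
  row 14 [01110]: (NOT 1 AND ((NOT 1 IMPLIES 1) OR (0 OR 1))) -> 0
  row 15 [01111]: (NOT 1 AND ((NOT 1 IMPLIES 1) OR (0 OR 1))) -> 0
  row 16 [10000]: (NOT 0 AND ((NOT 0 IMPLIES 0) OR (1 OR 0))) -> 1
  row 17 [10001]: (NOT 0 AND ((NOT 0 IMPLIES 0) OR (1 OR 0))) -> 1
  row 18 [10010]: (NOT 0 AND ((NOT 1 IMPLIES 0) OR (1 OR 0))) -> 1
  row 19 [10011]: (NOT 0 AND ((NOT 1 IMPLIES 0) OR (1 OR 0))) -> 1
  row 20 [10100]: (NOT 0 AND ((NOT 0 IMPLIES 0) OR (1 OR 1))) -> 1
  row 21 [10101]: (NOT 0 AND ((NOT 0 IMPLIES 0) OR (1 OR 1))) -> 1
  row 22 [10110]: (NOT 0 AND ((NOT 1 IMPLIES 0) OR (1 OR 1))) -> 1
  row 23 [10111]: (NOT 0 AND ((NOT 1 IMPLIES 0) OR (1 OR 1))) -> 1
  row 24 [11000]: (NOT 1 AND ((NOT 0 IMPLIES 1) OR (1 OR 0))) -> 0
  row 25 [11001]: (NOT 1 AND ((NOT 0 IMPLIES 1) OR (1 OR 0))) -> 0
  row 26 [11010]: (NOT 1 AND ((NOT 1 IMPLIES 1) OR (1 OR 0))) -> 0
  row 27 [11011]: (NOT 1 AND ((NOT 1 IMPLIES 1) OR (1 OR 0))) -> 0
  row 28 [11100]: (NOT 1 AND ((NOT 0 IMPLIES 1) OR (1 OR 1))) -> 0
  row 29 [11101]: (NOT 1 AND ((NOT 0 IMPLIES 1) OR (1 OR 1))) -> 0
  row 30 [11110]: (NOT 1 AND ((NOT 1 IMPLIES 1) OR (1 OR 1))) -> 0
  row 31 [11111]: (NOT 1 AND ((NOT 1 IMPLIES 1) OR (1 OR 1))) -> 0
Full result column, 8 rows per line (x1,x2 fixed per line; x3,x4,x5 runs 000..111 left to right):
  rows 0-7 [x1,x2=00]: 00111111  (ones: 6)
  rows 8-15 [x1,x2=01]: 00000000  (ones: 0)
  rows 16-23 [x1,x2=10]: 11111111  (ones: 8)
  rows 24-31 [x1,x2=11]: 00000000  (ones: 0)
Count of 1-rows = 6+0+8+0 = 14

14


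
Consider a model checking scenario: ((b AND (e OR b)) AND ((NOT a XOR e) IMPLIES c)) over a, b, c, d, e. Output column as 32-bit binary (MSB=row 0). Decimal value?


Formula: ((b AND (e OR b)) AND ((NOT a XOR e) IMPLIES c)) over a, b, c, d, e (32 rows)
Evaluate each row (bits = a,b,c,d,e, MSB first):
  row 0 [00000]: ((0 AND (0 OR 0)) AND ((NOT 0 XOR 0) IMPLIES 0)) -> 0
  row 1 [00001]: ((0 AND (1 OR 0)) AND ((NOT 0 XOR 1) IMPLIES 0)) -> 0
  row 2 [00010]: ((0 AND (0 OR 0)) AND ((NOT 0 XOR 0) IMPLIES 0)) -> 0
  row 3 [00011]: ((0 AND (1 OR 0)) AND ((NOT 0 XOR 1) IMPLIES 0)) -> 0
  row 4 [00100]: ((0 AND (0 OR 0)) AND ((NOT 0 XOR 0) IMPLIES 1)) -> 0
  row 5 [00101]: ((0 AND (1 OR 0)) AND ((NOT 0 XOR 1) IMPLIES 1)) -> 0
  row 6 [00110]: ((0 AND (0 OR 0)) AND ((NOT 0 XOR 0) IMPLIES 1)) -> 0
  row 7 [00111]: ((0 AND (1 OR 0)) AND ((NOT 0 XOR 1) IMPLIES 1)) -> 0
  row 8 [01000]: ((1 AND (0 OR 1)) AND ((NOT 0 XOR 0) IMPLIES 0)) -> 0
  row 9 [01001]: ((1 AND (1 OR 1)) AND ((NOT 0 XOR 1) IMPLIES 0)) -> 1
  row 10 [01010]: ((1 AND (0 OR 1)) AND ((NOT 0 XOR 0) IMPLIES 0)) -> 0
  row 11 [01011]: ((1 AND (1 OR 1)) AND ((NOT 0 XOR 1) IMPLIES 0)) -> 1
  row 12 [01100]: ((1 AND (0 OR 1)) AND ((NOT 0 XOR 0) IMPLIES 1)) -> 1
  row 13 [01101]: ((1 AND (1 OR 1)) AND ((NOT 0 XOR 1) IMPLIES 1)) -> 1
  row 14 [01110]: ((1 AND (0 OR 1)) AND ((NOT 0 XOR 0) IMPLIES 1)) -> 1
  row 15 [01111]: ((1 AND (1 OR 1)) AND ((NOT 0 XOR 1) IMPLIES 1)) -> 1
  row 16 [10000]: ((0 AND (0 OR 0)) AND ((NOT 1 XOR 0) IMPLIES 0)) -> 0
  row 17 [10001]: ((0 AND (1 OR 0)) AND ((NOT 1 XOR 1) IMPLIES 0)) -> 0
  row 18 [10010]: ((0 AND (0 OR 0)) AND ((NOT 1 XOR 0) IMPLIES 0)) -> 0
  row 19 [10011]: ((0 AND (1 OR 0)) AND ((NOT 1 XOR 1) IMPLIES 0)) -> 0
  row 20 [10100]: ((0 AND (0 OR 0)) AND ((NOT 1 XOR 0) IMPLIES 1)) -> 0
  row 21 [10101]: ((0 AND (1 OR 0)) AND ((NOT 1 XOR 1) IMPLIES 1)) -> 0
  row 22 [10110]: ((0 AND (0 OR 0)) AND ((NOT 1 XOR 0) IMPLIES 1)) -> 0
  row 23 [10111]: ((0 AND (1 OR 0)) AND ((NOT 1 XOR 1) IMPLIES 1)) -> 0
  row 24 [11000]: ((1 AND (0 OR 1)) AND ((NOT 1 XOR 0) IMPLIES 0)) -> 1
  row 25 [11001]: ((1 AND (1 OR 1)) AND ((NOT 1 XOR 1) IMPLIES 0)) -> 0
  row 26 [11010]: ((1 AND (0 OR 1)) AND ((NOT 1 XOR 0) IMPLIES 0)) -> 1
  row 27 [11011]: ((1 AND (1 OR 1)) AND ((NOT 1 XOR 1) IMPLIES 0)) -> 0
  row 28 [11100]: ((1 AND (0 OR 1)) AND ((NOT 1 XOR 0) IMPLIES 1)) -> 1
  row 29 [11101]: ((1 AND (1 OR 1)) AND ((NOT 1 XOR 1) IMPLIES 1)) -> 1
  row 30 [11110]: ((1 AND (0 OR 1)) AND ((NOT 1 XOR 0) IMPLIES 1)) -> 1
  row 31 [11111]: ((1 AND (1 OR 1)) AND ((NOT 1 XOR 1) IMPLIES 1)) -> 1
Full result column, 4 rows per line (a,b,c fixed per line; d,e runs 00..11 left to right):
  rows 0-3 [a,b,c=000]: 0000  = hex 0
  rows 4-7 [a,b,c=001]: 0000  = hex 0
  rows 8-11 [a,b,c=010]: 0101  = hex 5
  rows 12-15 [a,b,c=011]: 1111  = hex F
  rows 16-19 [a,b,c=100]: 0000  = hex 0
  rows 20-23 [a,b,c=101]: 0000  = hex 0
  rows 24-27 [a,b,c=110]: 1010  = hex A
  rows 28-31 [a,b,c=111]: 1111  = hex F
Output column (row 0 .. row 31) = 00000000010111110000000010101111
Output column grouped in 4s = 0000 0000 0101 1111 0000 0000 1010 1111 = 0x005F00AF
Convert to decimal digit by digit (value = value*16 + digit):
  0 -> 0
  0*16 + 0 = 0
  0*16 + 5 = 5
  5*16 + 15 (F) = 95
  95*16 + 0 = 1520
  1520*16 + 0 = 24320
  24320*16 + 10 (A) = 389130
  389130*16 + 15 (F) = 6226095
Decimal = 6226095

6226095


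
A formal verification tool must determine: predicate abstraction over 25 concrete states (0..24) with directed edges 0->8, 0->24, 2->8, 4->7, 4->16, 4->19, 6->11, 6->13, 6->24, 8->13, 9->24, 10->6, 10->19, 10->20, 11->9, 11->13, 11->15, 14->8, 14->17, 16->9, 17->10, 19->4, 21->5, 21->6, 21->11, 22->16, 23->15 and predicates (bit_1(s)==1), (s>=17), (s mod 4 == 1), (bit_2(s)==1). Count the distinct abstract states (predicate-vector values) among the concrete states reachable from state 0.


BFS from 0:
Concrete reachable: {0, 8, 13, 24}
Abstract via predicates (bit_1(s)==1), (s>=17), (s mod 4 == 1), (bit_2(s)==1):
  (0,0,0,0) <- {0, 8}
  (0,0,1,1) <- {13}
  (0,1,0,0) <- {24}
Distinct abstract states = 3

3


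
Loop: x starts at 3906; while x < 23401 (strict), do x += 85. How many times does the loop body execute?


Step 1: x goes from 3906 toward 23401 by 85; the body runs while x<23401, so iterations = ceil((bound-start)/step)
Step 2: Distance=19495
Step 3: ceil(19495/85)=230

230


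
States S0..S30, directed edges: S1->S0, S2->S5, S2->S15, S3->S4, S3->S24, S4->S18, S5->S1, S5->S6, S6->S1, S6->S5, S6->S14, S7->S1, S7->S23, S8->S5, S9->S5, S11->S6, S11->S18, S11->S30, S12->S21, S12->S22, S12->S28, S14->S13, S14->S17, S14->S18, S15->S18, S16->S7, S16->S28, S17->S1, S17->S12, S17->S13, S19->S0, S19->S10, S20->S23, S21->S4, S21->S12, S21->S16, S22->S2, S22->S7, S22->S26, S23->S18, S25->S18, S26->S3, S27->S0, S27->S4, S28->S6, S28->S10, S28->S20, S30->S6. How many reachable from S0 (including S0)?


BFS from S0:
  layer 0: {S0}
Reachable set: {S0}
Count = 1

1


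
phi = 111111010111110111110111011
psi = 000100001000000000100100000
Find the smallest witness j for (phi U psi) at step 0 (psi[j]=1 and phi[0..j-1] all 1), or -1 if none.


(phi U psi) at 0: need smallest j with psi[j]=1 and phi[i]=1 for all i in [0,j).
Scan from step 0:
  step 0: phi=1, psi=0 -> continue
  step 1: phi=1, psi=0 -> continue
  step 2: phi=1, psi=0 -> continue
  step 3: psi=1 and phi held for [0,3) -> witness found
Witness step = 3

3


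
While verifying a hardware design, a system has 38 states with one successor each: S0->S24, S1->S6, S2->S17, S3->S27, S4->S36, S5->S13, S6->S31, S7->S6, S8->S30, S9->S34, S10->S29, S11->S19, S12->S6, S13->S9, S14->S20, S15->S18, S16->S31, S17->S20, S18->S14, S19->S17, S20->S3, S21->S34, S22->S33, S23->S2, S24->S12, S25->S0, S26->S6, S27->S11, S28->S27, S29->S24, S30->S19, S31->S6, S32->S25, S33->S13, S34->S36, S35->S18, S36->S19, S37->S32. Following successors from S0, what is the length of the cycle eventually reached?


Trace from S0 until a state repeats:
  S0 -> S24 -> S12 -> S6 -> S31 -> S6
S6 first seen at step 3, revisited at step 5.
Cycle length = 5 - 3 = 2

2


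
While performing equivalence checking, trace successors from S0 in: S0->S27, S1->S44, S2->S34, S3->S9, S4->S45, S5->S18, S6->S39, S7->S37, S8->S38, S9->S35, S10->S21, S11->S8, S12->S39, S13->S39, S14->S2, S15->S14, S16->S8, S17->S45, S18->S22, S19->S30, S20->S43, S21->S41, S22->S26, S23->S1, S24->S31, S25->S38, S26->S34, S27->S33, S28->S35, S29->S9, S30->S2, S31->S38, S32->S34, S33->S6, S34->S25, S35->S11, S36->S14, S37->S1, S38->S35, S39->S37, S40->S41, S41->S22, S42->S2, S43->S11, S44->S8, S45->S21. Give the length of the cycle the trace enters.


Trace from S0 until a state repeats:
  S0 -> S27 -> S33 -> S6 -> S39 -> S37 -> S1 -> S44 -> S8 -> S38 -> S35 -> S11 -> S8
S8 first seen at step 8, revisited at step 12.
Cycle length = 12 - 8 = 4

4


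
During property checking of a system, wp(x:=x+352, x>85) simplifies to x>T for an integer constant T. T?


Formula: wp(x:=E, P) = P[E/x] (substitute E for x in postcondition)
Step 1: Postcondition: x>85
Step 2: Substitute x+352 for x: x+352>85
Step 3: Solve for x: x > 85-352 = -267

-267


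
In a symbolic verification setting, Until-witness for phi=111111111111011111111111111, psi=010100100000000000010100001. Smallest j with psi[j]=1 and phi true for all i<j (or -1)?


(phi U psi) at 0: need smallest j with psi[j]=1 and phi[i]=1 for all i in [0,j).
Scan from step 0:
  step 0: phi=1, psi=0 -> continue
  step 1: psi=1 and phi held for [0,1) -> witness found
Witness step = 1

1


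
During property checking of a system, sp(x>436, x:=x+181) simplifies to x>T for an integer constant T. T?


Formula: sp(P, x:=E) = exists old_x. (x = E[old_x/x]) AND P[old_x/x] (old_x is the value of x before the assignment; eliminate old_x by solving x = E[old_x/x] for old_x)
Step 1: Precondition P: x>436, i.e. old_x > 436
Step 2: Assignment gives x = old_x + 181, so old_x = x - 181
Step 3: Substitute into P: x - 181 > 436
Step 4: Simplify: x > 436+181 = 617

617


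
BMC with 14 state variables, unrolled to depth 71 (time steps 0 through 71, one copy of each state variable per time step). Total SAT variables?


BMC unrolls to depth k, creating one copy of each state var for steps 0..k.
Step count = 71 + 1 = 72 (steps 0 through 71)
Vars per step = 14
Total = 14 * 72 = 1008

1008


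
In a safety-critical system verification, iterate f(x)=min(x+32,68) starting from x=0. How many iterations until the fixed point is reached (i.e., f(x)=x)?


Step 1: x=0, cap=68, increment=32
Step 2: x grows by 32 each step until capped at 68; fixed point is x=68
Step 3: iterations = ceil(68/32) = 3

3


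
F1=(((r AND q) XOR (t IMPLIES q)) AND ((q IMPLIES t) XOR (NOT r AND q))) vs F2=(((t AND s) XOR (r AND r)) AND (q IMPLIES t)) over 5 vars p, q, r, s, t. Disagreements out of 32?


F1 = (((r AND q) XOR (t IMPLIES q)) AND ((q IMPLIES t) XOR (NOT r AND q)))
F2 = (((t AND s) XOR (r AND r)) AND (q IMPLIES t))
Evaluate both on each of 32 rows (bits = p,q,r,s,t):
  row 0 [00000]: F1=1 F2=0 (differ) -> 1
  row 1 [00001]: F1=0 F2=0 -> 0
  row 2 [00010]: F1=1 F2=0 (differ) -> 1
  row 3 [00011]: F1=0 F2=1 (differ) -> 1
  row 4 [00100]: F1=1 F2=1 -> 0
  row 5 [00101]: F1=0 F2=1 (differ) -> 1
  row 6 [00110]: F1=1 F2=1 -> 0
  row 7 [00111]: F1=0 F2=0 -> 0
  row 8 [01000]: F1=1 F2=0 (differ) -> 1
  row 9 [01001]: F1=0 F2=0 -> 0
  row 10 [01010]: F1=1 F2=0 (differ) -> 1
  row 11 [01011]: F1=0 F2=1 (differ) -> 1
  row 12 [01100]: F1=0 F2=0 -> 0
  row 13 [01101]: F1=0 F2=1 (differ) -> 1
  row 14 [01110]: F1=0 F2=0 -> 0
  row 15 [01111]: F1=0 F2=0 -> 0
  row 16 [10000]: F1=1 F2=0 (differ) -> 1
  row 17 [10001]: F1=0 F2=0 -> 0
  row 18 [10010]: F1=1 F2=0 (differ) -> 1
  row 19 [10011]: F1=0 F2=1 (differ) -> 1
  row 20 [10100]: F1=1 F2=1 -> 0
  row 21 [10101]: F1=0 F2=1 (differ) -> 1
  row 22 [10110]: F1=1 F2=1 -> 0
  row 23 [10111]: F1=0 F2=0 -> 0
  row 24 [11000]: F1=1 F2=0 (differ) -> 1
  row 25 [11001]: F1=0 F2=0 -> 0
  row 26 [11010]: F1=1 F2=0 (differ) -> 1
  row 27 [11011]: F1=0 F2=1 (differ) -> 1
  row 28 [11100]: F1=0 F2=0 -> 0
  row 29 [11101]: F1=0 F2=1 (differ) -> 1
  row 30 [11110]: F1=0 F2=0 -> 0
  row 31 [11111]: F1=0 F2=0 -> 0
Full result column, 8 rows per line (p,q fixed per line; r,s,t runs 000..111 left to right):
  rows 0-7 [p,q=00]: 10110100  (ones: 4)
  rows 8-15 [p,q=01]: 10110100  (ones: 4)
  rows 16-23 [p,q=10]: 10110100  (ones: 4)
  rows 24-31 [p,q=11]: 10110100  (ones: 4)
Disagreements = 4+4+4+4 = 16

16


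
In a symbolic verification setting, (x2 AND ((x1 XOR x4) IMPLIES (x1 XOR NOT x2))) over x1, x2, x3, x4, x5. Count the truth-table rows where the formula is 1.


Formula: (x2 AND ((x1 XOR x4) IMPLIES (x1 XOR NOT x2))) over 5 vars (32 rows)
Evaluate each row (x1, x2, x3, x4, x5 as bits, MSB first):
  row 0 [00000]: (0 AND ((0 XOR 0) IMPLIES (0 XOR NOT 0))) -> 0
  row 1 [00001]: (0 AND ((0 XOR 0) IMPLIES (0 XOR NOT 0))) -> 0
  row 2 [00010]: (0 AND ((0 XOR 1) IMPLIES (0 XOR NOT 0))) -> 0
  row 3 [00011]: (0 AND ((0 XOR 1) IMPLIES (0 XOR NOT 0))) -> 0
  row 4 [00100]: (0 AND ((0 XOR 0) IMPLIES (0 XOR NOT 0))) -> 0
  row 5 [00101]: (0 AND ((0 XOR 0) IMPLIES (0 XOR NOT 0))) -> 0
  row 6 [00110]: (0 AND ((0 XOR 1) IMPLIES (0 XOR NOT 0))) -> 0
  row 7 [00111]: (0 AND ((0 XOR 1) IMPLIES (0 XOR NOT 0))) -> 0
  row 8 [01000]: (1 AND ((0 XOR 0) IMPLIES (0 XOR NOT 1))) -> 1
  row 9 [01001]: (1 AND ((0 XOR 0) IMPLIES (0 XOR NOT 1))) -> 1
  row 10 [01010]: (1 AND ((0 XOR 1) IMPLIES (0 XOR NOT 1))) -> 0
  row 11 [01011]: (1 AND ((0 XOR 1) IMPLIES (0 XOR NOT 1))) -> 0
  row 12 [01100]: (1 AND ((0 XOR 0) IMPLIES (0 XOR NOT 1))) -> 1
  row 13 [01101]: (1 AND ((0 XOR 0) IMPLIES (0 XOR NOT 1))) -> 1
  row 14 [01110]: (1 AND ((0 XOR 1) IMPLIES (0 XOR NOT 1))) -> 0
  row 15 [01111]: (1 AND ((0 XOR 1) IMPLIES (0 XOR NOT 1))) -> 0
  row 16 [10000]: (0 AND ((1 XOR 0) IMPLIES (1 XOR NOT 0))) -> 0
  row 17 [10001]: (0 AND ((1 XOR 0) IMPLIES (1 XOR NOT 0))) -> 0
  row 18 [10010]: (0 AND ((1 XOR 1) IMPLIES (1 XOR NOT 0))) -> 0
  row 19 [10011]: (0 AND ((1 XOR 1) IMPLIES (1 XOR NOT 0))) -> 0
  row 20 [10100]: (0 AND ((1 XOR 0) IMPLIES (1 XOR NOT 0))) -> 0
  row 21 [10101]: (0 AND ((1 XOR 0) IMPLIES (1 XOR NOT 0))) -> 0
  row 22 [10110]: (0 AND ((1 XOR 1) IMPLIES (1 XOR NOT 0))) -> 0
  row 23 [10111]: (0 AND ((1 XOR 1) IMPLIES (1 XOR NOT 0))) -> 0
  row 24 [11000]: (1 AND ((1 XOR 0) IMPLIES (1 XOR NOT 1))) -> 1
  row 25 [11001]: (1 AND ((1 XOR 0) IMPLIES (1 XOR NOT 1))) -> 1
  row 26 [11010]: (1 AND ((1 XOR 1) IMPLIES (1 XOR NOT 1))) -> 1
  row 27 [11011]: (1 AND ((1 XOR 1) IMPLIES (1 XOR NOT 1))) -> 1
  row 28 [11100]: (1 AND ((1 XOR 0) IMPLIES (1 XOR NOT 1))) -> 1
  row 29 [11101]: (1 AND ((1 XOR 0) IMPLIES (1 XOR NOT 1))) -> 1
  row 30 [11110]: (1 AND ((1 XOR 1) IMPLIES (1 XOR NOT 1))) -> 1
  row 31 [11111]: (1 AND ((1 XOR 1) IMPLIES (1 XOR NOT 1))) -> 1
Full result column, 8 rows per line (x1,x2 fixed per line; x3,x4,x5 runs 000..111 left to right):
  rows 0-7 [x1,x2=00]: 00000000  (ones: 0)
  rows 8-15 [x1,x2=01]: 11001100  (ones: 4)
  rows 16-23 [x1,x2=10]: 00000000  (ones: 0)
  rows 24-31 [x1,x2=11]: 11111111  (ones: 8)
Count of 1-rows = 0+4+0+8 = 12

12


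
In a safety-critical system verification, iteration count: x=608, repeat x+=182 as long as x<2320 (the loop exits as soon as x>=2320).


Step 1: x goes from 608 toward 2320 by 182; the body runs while x<2320, so iterations = ceil((bound-start)/step)
Step 2: Distance=1712
Step 3: ceil(1712/182)=10

10


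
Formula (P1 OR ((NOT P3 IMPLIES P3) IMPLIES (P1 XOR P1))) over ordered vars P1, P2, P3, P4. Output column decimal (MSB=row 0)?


Formula: (P1 OR ((NOT P3 IMPLIES P3) IMPLIES (P1 XOR P1))) over P1, P2, P3, P4 (16 rows)
Evaluate each row (bits = P1,P2,P3,P4, MSB first):
  row 0 [0000]: (0 OR ((NOT 0 IMPLIES 0) IMPLIES (0 XOR 0))) -> 1
  row 1 [0001]: (0 OR ((NOT 0 IMPLIES 0) IMPLIES (0 XOR 0))) -> 1
  row 2 [0010]: (0 OR ((NOT 1 IMPLIES 1) IMPLIES (0 XOR 0))) -> 0
  row 3 [0011]: (0 OR ((NOT 1 IMPLIES 1) IMPLIES (0 XOR 0))) -> 0
  row 4 [0100]: (0 OR ((NOT 0 IMPLIES 0) IMPLIES (0 XOR 0))) -> 1
  row 5 [0101]: (0 OR ((NOT 0 IMPLIES 0) IMPLIES (0 XOR 0))) -> 1
  row 6 [0110]: (0 OR ((NOT 1 IMPLIES 1) IMPLIES (0 XOR 0))) -> 0
  row 7 [0111]: (0 OR ((NOT 1 IMPLIES 1) IMPLIES (0 XOR 0))) -> 0
  row 8 [1000]: (1 OR ((NOT 0 IMPLIES 0) IMPLIES (1 XOR 1))) -> 1
  row 9 [1001]: (1 OR ((NOT 0 IMPLIES 0) IMPLIES (1 XOR 1))) -> 1
  row 10 [1010]: (1 OR ((NOT 1 IMPLIES 1) IMPLIES (1 XOR 1))) -> 1
  row 11 [1011]: (1 OR ((NOT 1 IMPLIES 1) IMPLIES (1 XOR 1))) -> 1
  row 12 [1100]: (1 OR ((NOT 0 IMPLIES 0) IMPLIES (1 XOR 1))) -> 1
  row 13 [1101]: (1 OR ((NOT 0 IMPLIES 0) IMPLIES (1 XOR 1))) -> 1
  row 14 [1110]: (1 OR ((NOT 1 IMPLIES 1) IMPLIES (1 XOR 1))) -> 1
  row 15 [1111]: (1 OR ((NOT 1 IMPLIES 1) IMPLIES (1 XOR 1))) -> 1
Full result column, 4 rows per line (P1,P2 fixed per line; P3,P4 runs 00..11 left to right):
  rows 0-3 [P1,P2=00]: 1100  = hex C
  rows 4-7 [P1,P2=01]: 1100  = hex C
  rows 8-11 [P1,P2=10]: 1111  = hex F
  rows 12-15 [P1,P2=11]: 1111  = hex F
Output column (row 0 .. row 15) = 1100110011111111
Output column grouped in 4s = 1100 1100 1111 1111 = 0xCCFF
Convert to decimal digit by digit (value = value*16 + digit):
  C -> 12
  12*16 + 12 (C) = 204
  204*16 + 15 (F) = 3279
  3279*16 + 15 (F) = 52479
Decimal = 52479

52479
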